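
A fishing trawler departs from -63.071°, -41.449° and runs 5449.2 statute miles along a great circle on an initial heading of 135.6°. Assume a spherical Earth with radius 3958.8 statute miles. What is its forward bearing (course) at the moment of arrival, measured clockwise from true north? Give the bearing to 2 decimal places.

final bearing 21.31°

The arc subtends δ = 5449.2/3958.8 = 1.376478 rad at the centre.
Converting: φ₁ = -1.100797 rad, θ = 2.366666 rad.
sin φ₂ = sin φ₁ cos δ + cos φ₁ sin δ cos θ = (-0.891568)(0.193098) + (0.452886)(0.981179)(-0.714473) = -0.489645
φ₂ = asin(-0.489645) = -0.511682 rad = -29.317°.
Δλ = atan2( sin θ sin δ cos φ₁ , cos δ − sin φ₁ sin φ₂ ) = atan2(0.310904, -0.243454) = 2.235117 rad = 128.063°.
λ₂ = λ₁ + Δλ = 86.614°.
The forward bearing on arrival equals the back-azimuth from the destination plus 180°.
Back-azimuth from P₂ (-29.32°, 86.61°) to P₁ (-63.07°, -41.45°), with Δλ' = λ₁ − λ₂ = -128.06°: atan2( sin Δλ' cos φ₁ , cos φ₂ sin φ₁ − sin φ₂ cos φ₁ cos Δλ' ) = 201.31°.
Final bearing = (201.31° + 180°) mod 360° = 21.31°.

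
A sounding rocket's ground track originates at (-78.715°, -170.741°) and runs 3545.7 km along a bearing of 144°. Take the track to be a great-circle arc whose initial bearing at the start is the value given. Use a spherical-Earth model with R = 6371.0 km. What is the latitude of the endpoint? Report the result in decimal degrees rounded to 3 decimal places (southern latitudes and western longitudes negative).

δ = 3545.7/6371 = 0.556537 rad (31.8872°).
Converting: φ₁ = -1.373836 rad, θ = 2.513274 rad.
Destination latitude: φ₂ = arcsin( sin φ₁ cos δ + cos φ₁ sin δ cos θ ) = arcsin(-0.916303) = -66.391°.
Δλ = atan2( sin θ sin δ cos φ₁ , cos δ − sin φ₁ sin φ₂ ) = atan2(0.060761, -0.049498) = 2.254398 rad = 129.168°.
λ₂ = λ₁ + Δλ = -41.573°.

latitude -66.391°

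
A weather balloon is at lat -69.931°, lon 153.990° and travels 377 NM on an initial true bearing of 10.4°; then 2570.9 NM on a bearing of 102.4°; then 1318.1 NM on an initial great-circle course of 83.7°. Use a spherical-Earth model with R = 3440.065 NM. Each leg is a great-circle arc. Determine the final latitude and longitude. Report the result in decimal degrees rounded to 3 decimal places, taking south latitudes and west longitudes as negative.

latitude -39.911°, longitude -100.747°

Apply the spherical direct solution leg by leg, carrying full precision between legs.
Leg 1: from (-69.931°, 153.990°), δ = 377/3440.065 = 0.109591 rad, θ = 10.4° → φ = -63.732°, λ = 156.547°.
Leg 2: from (-63.732°, 156.547°), δ = 2570.9/3440.065 = 0.747341 rad, θ = 102.4° → φ = -46.249°, λ = -129.724°.
Leg 3: from (-46.249°, -129.724°), δ = 1318.1/3440.065 = 0.383161 rad, θ = 83.7° → φ = -39.911°, λ = -100.747°.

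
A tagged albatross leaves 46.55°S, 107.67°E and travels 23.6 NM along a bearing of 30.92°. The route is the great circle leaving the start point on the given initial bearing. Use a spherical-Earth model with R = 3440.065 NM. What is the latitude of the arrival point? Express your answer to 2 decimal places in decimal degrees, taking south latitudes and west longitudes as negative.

latitude -46.21°

The arc subtends δ = 23.6/3440.065 = 0.006860 rad at the centre.
Start latitude φ₁ = -0.812451 rad; initial bearing θ = 0.539656 rad.
Applying the spherical law of cosines for sides, sin φ₂ = sin φ₁ cos δ + cos φ₁ sin δ cos θ = -0.721910, so φ₂ = -46.21°.
Δλ = atan2( sin θ sin δ cos φ₁ , cos δ − sin φ₁ sin φ₂ ) = atan2(0.002424, 0.475888) = 0.005094 rad = 0.29°.
λ₂ = λ₁ + Δλ = 107.96°.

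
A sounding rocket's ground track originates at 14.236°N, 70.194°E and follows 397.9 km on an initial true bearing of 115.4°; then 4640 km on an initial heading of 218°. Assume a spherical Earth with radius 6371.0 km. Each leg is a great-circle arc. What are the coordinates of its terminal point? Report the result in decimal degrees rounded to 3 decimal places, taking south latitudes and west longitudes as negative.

latitude -20.359°, longitude 47.589°

Apply the spherical direct solution leg by leg, carrying full precision between legs.
Leg 1: from (14.236°, 70.194°), δ = 397.9/6371 = 0.062455 rad, θ = 115.4° → φ = 12.679°, λ = 73.507°.
Leg 2: from (12.679°, 73.507°), δ = 4640/6371 = 0.728300 rad, θ = 218° → φ = -20.359°, λ = 47.589°.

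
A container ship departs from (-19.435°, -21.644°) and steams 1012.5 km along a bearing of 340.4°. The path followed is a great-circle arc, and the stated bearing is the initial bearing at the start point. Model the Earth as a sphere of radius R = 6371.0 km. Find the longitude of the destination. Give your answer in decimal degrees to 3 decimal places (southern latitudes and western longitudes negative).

Central angle δ = d/R = 0.158923 rad.
Converting: φ₁ = -0.339205 rad, θ = 5.941101 rad.
sin φ₂ = sin φ₁ cos δ + cos φ₁ sin δ cos θ = (-0.332737)(0.987398) + (0.943020)(0.158255)(0.942057) = -0.187954
φ₂ = asin(-0.187954) = -0.189078 rad = -10.833°.
Δλ = atan2( sin θ sin δ cos φ₁ , cos δ − sin φ₁ sin φ₂ ) = atan2(-0.050062, 0.924859) = -0.054077 rad = -3.098°.
λ₂ = -21.644° + -3.098° = -24.742°.

longitude -24.742°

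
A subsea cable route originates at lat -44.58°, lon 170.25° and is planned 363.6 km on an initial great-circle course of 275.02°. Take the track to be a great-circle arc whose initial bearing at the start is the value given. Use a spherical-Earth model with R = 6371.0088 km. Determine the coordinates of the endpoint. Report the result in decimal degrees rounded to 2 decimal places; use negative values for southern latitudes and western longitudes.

latitude -44.20°, longitude 165.70°

The arc subtends δ = 363.6/6371.0088 = 0.057071 rad at the centre.
Converting: φ₁ = -0.778068 rad, θ = 4.800005 rad.
sin φ₂ = sin φ₁ cos δ + cos φ₁ sin δ cos θ = (-0.701904)(0.998372) + (0.712271)(0.057040)(0.087503) = -0.697207
φ₂ = asin(-0.697207) = -0.771493 rad = -44.20°.
For the longitude increment, Δλ = atan2( sin θ sin δ cos φ₁, cos δ − sin φ₁ sin φ₂ ) = atan2(-0.040472, 0.508999) = -4.55°.
λ₂ = 170.25° + -4.55° = 165.70°.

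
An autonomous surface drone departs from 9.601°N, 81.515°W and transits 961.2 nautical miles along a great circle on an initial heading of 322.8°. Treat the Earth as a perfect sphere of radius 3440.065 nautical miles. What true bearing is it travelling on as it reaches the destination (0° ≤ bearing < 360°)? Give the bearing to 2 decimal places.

final bearing 319.94°

Central angle δ = d/R = 0.279413 rad.
Converting: φ₁ = 0.167569 rad, θ = 5.633923 rad.
Destination latitude: φ₂ = arcsin( sin φ₁ cos δ + cos φ₁ sin δ cos θ ) = arcsin(0.376917) = 22.143°.
Δλ = atan2( sin θ sin δ cos φ₁ , cos δ − sin φ₁ sin φ₂ ) = atan2(-0.164408, 0.898353) = -0.181007 rad = -10.371°.
λ₂ = λ₁ + Δλ = -91.886°.
The forward bearing on arrival equals the back-azimuth from the destination plus 180°.
Back-azimuth from P₂ (22.14°, -91.89°) to P₁ (9.60°, -81.52°), with Δλ' = λ₁ − λ₂ = 10.37°: atan2( sin Δλ' cos φ₁ , cos φ₂ sin φ₁ − sin φ₂ cos φ₁ cos Δλ' ) = 139.94°.
Final bearing = (139.94° + 180°) mod 360° = 319.94°.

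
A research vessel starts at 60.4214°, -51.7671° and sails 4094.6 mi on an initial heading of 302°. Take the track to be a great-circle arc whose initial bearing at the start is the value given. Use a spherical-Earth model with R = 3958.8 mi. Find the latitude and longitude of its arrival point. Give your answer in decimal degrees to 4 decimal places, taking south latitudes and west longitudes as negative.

The arc subtends δ = 4094.6/3958.8 = 1.034303 rad at the centre.
With φ₁ = 60.4214° = 1.054552 rad and θ = 302° = 5.270894 rad:
Applying the spherical law of cosines for sides, sin φ₂ = sin φ₁ cos δ + cos φ₁ sin δ cos θ = 0.669342, so φ₂ = 42.0163°.
For the longitude increment, Δλ = atan2( sin θ sin δ cos φ₁, cos δ − sin φ₁ sin φ₂ ) = atan2(-0.359799, -0.070988) = -101.1611°.
λ₂ = -51.7671° + -101.1611° = -152.9282°.

latitude 42.0163°, longitude -152.9282°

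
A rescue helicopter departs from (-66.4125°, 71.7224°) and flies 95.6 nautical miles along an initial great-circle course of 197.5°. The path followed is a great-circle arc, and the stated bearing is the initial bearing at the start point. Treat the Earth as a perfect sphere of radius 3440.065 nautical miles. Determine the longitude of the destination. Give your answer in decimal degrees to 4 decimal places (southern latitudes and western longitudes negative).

Angular distance δ = d/R = 95.6 / 3440.065 = 0.027790 rad.
With φ₁ = -66.4125° = -1.159117 rad and θ = 197.5° = 3.447025 rad:
Applying the spherical law of cosines for sides, sin φ₂ = sin φ₁ cos δ + cos φ₁ sin δ cos θ = -0.926700, so φ₂ = -67.9262°.
Δλ = atan2( sin θ sin δ cos φ₁ , cos δ − sin φ₁ sin φ₂ ) = atan2(-0.003343, 0.150339) = -0.022236 rad = -1.2740°.
λ₂ = 71.7224° + -1.2740° = 70.4484°.

longitude 70.4484°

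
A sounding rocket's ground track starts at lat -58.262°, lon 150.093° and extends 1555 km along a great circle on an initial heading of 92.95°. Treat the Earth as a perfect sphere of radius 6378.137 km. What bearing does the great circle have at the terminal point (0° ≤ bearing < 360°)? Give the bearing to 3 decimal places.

final bearing 71.182°

Central angle δ = d/R = 0.243802 rad.
Converting: φ₁ = -1.016864 rad, θ = 1.622284 rad.
Destination latitude: φ₂ = arcsin( sin φ₁ cos δ + cos φ₁ sin δ cos θ ) = arcsin(-0.831847) = -56.289°.
Δλ = atan2( sin θ sin δ cos φ₁ , cos δ − sin φ₁ sin φ₂ ) = atan2(0.126813, 0.262973) = 0.449331 rad = 25.745°.
Hence λ₂ = 150.093° + 25.745° = 175.838°.
The forward bearing on arrival equals the back-azimuth from the destination plus 180°.
Back-azimuth from P₂ (-56.289°, 175.838°) to P₁ (-58.262°, 150.093°), with Δλ' = λ₁ − λ₂ = -25.745°: atan2( sin Δλ' cos φ₁ , cos φ₂ sin φ₁ − sin φ₂ cos φ₁ cos Δλ' ) = 251.182°.
Final bearing = (251.182° + 180°) mod 360° = 71.182°.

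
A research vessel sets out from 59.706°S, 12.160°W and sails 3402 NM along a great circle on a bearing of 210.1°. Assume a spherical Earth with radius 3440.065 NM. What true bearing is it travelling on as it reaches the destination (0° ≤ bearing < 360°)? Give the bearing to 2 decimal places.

Angular distance δ = d/R = 3402 / 3440.065 = 0.988935 rad.
With φ₁ = -59.706° = -1.042066 rad and θ = 210.1° = 3.666937 rad:
Applying the spherical law of cosines for sides, sin φ₂ = sin φ₁ cos δ + cos φ₁ sin δ cos θ = -0.839133, so φ₂ = -57.049°.
Then Δλ = atan2(-0.211350, -0.174968) = -2.262293 rad, from sin θ sin δ cos φ₁ over cos δ − sin φ₁ sin φ₂.
Hence λ₂ = -12.160° + -129.620° = -141.780°.
The forward bearing on arrival equals the back-azimuth from the destination plus 180°.
Back-azimuth from P₂ (-57.05°, -141.78°) to P₁ (-59.71°, -12.16°), with Δλ' = λ₁ − λ₂ = 129.62°: atan2( sin Δλ' cos φ₁ , cos φ₂ sin φ₁ − sin φ₂ cos φ₁ cos Δλ' ) = 152.28°.
Final bearing = (152.28° + 180°) mod 360° = 332.28°.

final bearing 332.28°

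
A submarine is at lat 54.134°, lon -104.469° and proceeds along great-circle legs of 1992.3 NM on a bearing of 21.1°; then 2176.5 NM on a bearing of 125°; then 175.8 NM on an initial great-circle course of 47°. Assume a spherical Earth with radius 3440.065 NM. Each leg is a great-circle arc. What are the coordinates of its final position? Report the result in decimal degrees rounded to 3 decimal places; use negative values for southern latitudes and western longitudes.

latitude 47.722°, longitude 11.460°

Apply the spherical direct solution leg by leg, carrying full precision between legs.
Leg 1: from (54.134°, -104.469°), δ = 1992.3/3440.065 = 0.579146 rad, θ = 21.1° → φ = 77.797°, λ = -35.702°.
Leg 2: from (77.797°, -35.702°), δ = 2176.5/3440.065 = 0.632692 rad, θ = 125° → φ = 45.768°, λ = 8.276°.
Leg 3: from (45.768°, 8.276°), δ = 175.8/3440.065 = 0.051104 rad, θ = 47° → φ = 47.722°, λ = 11.460°.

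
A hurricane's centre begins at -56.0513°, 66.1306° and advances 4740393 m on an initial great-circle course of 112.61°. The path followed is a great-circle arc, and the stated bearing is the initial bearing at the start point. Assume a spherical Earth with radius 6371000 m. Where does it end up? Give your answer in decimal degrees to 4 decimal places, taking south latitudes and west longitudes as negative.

Central angle δ = d/R = 0.744058 rad.
Start latitude φ₁ = -0.978280 rad; initial bearing θ = 1.965415 rad.
sin φ₂ = sin φ₁ cos δ + cos φ₁ sin δ cos θ = (-0.829538)(0.735726) + (0.558450)(0.677279)(-0.384456) = -0.755725
φ₂ = asin(-0.755725) = -0.856760 rad = -49.0887°.
For the longitude increment, Δλ = atan2( sin θ sin δ cos φ₁, cos δ − sin φ₁ sin φ₂ ) = atan2(0.349157, 0.108824) = 72.6890°.
λ₂ = 66.1306° + 72.6890° = 138.8196°.

latitude -49.0887°, longitude 138.8196°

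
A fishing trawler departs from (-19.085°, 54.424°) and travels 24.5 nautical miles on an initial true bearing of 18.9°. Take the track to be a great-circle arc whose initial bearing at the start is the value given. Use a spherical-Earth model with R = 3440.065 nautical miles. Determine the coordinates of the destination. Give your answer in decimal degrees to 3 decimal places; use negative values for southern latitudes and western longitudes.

The arc subtends δ = 24.5/3440.065 = 0.007122 rad at the centre.
Start latitude φ₁ = -0.333096 rad; initial bearing θ = 0.329867 rad.
sin φ₂ = sin φ₁ cos δ + cos φ₁ sin δ cos θ = (-0.326971)(0.999975) + (0.945035)(0.007122)(0.946085) = -0.320595
φ₂ = asin(-0.320595) = -0.326357 rad = -18.699°.
For the longitude increment, Δλ = atan2( sin θ sin δ cos φ₁, cos δ − sin φ₁ sin φ₂ ) = atan2(0.002180, 0.895150) = 0.140°.
λ₂ = 54.424° + 0.140° = 54.564°.

latitude -18.699°, longitude 54.564°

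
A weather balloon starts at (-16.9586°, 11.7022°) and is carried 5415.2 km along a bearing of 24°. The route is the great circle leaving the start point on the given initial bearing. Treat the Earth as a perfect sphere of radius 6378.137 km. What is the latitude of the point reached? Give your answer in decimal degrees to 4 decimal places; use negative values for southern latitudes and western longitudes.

Central angle δ = d/R = 0.849025 rad.
With φ₁ = -16.9586° = -0.295983 rad and θ = 24° = 0.418879 rad:
Destination latitude: φ₂ = arcsin( sin φ₁ cos δ + cos φ₁ sin δ cos θ ) = arcsin(0.463204) = 27.5941°.
Δλ = atan2( sin θ sin δ cos φ₁ , cos δ − sin φ₁ sin φ₂ ) = atan2(0.292035, 0.795823) = 0.351703 rad = 20.1511°.
λ₂ = λ₁ + Δλ = 31.8533°.

latitude 27.5941°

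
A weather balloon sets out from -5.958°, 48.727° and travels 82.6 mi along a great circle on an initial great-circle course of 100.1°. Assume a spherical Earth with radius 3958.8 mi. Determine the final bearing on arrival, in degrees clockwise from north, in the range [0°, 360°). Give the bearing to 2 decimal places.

Angular distance δ = d/R = 82.6 / 3958.8 = 0.020865 rad.
Start latitude φ₁ = -0.103987 rad; initial bearing θ = 1.747075 rad.
sin φ₂ = sin φ₁ cos δ + cos φ₁ sin δ cos θ = (-0.103799)(0.999782) + (0.994598)(0.020863)(-0.175367) = -0.107416
φ₂ = asin(-0.107416) = -0.107623 rad = -6.166°.
For the longitude increment, Δλ = atan2( sin θ sin δ cos φ₁, cos δ − sin φ₁ sin φ₂ ) = atan2(0.020429, 0.988633) = 1.184°.
λ₂ = λ₁ + Δλ = 49.911°.
The forward bearing on arrival equals the back-azimuth from the destination plus 180°.
Back-azimuth from P₂ (-6.17°, 49.91°) to P₁ (-5.96°, 48.73°), with Δλ' = λ₁ − λ₂ = -1.18°: atan2( sin Δλ' cos φ₁ , cos φ₂ sin φ₁ − sin φ₂ cos φ₁ cos Δλ' ) = 279.97°.
Final bearing = (279.97° + 180°) mod 360° = 99.97°.

final bearing 99.97°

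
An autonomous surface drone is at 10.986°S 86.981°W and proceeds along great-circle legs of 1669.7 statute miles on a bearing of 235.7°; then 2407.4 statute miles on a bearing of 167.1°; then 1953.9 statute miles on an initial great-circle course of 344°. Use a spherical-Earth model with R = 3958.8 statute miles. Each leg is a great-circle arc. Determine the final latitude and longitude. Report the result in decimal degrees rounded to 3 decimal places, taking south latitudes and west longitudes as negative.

latitude -29.399°, longitude -103.706°

Apply the spherical direct solution leg by leg, carrying full precision between legs.
Leg 1: from (-10.986°, -86.981°), δ = 1669.7/3958.8 = 0.421769 rad, θ = 235.7° → φ = -23.599°, λ = -108.638°.
Leg 2: from (-23.599°, -108.638°), δ = 2407.4/3958.8 = 0.608114 rad, θ = 167.1° → φ = -57.023°, λ = -95.086°.
Leg 3: from (-57.023°, -95.086°), δ = 1953.9/3958.8 = 0.493559 rad, θ = 344° → φ = -29.399°, λ = -103.706°.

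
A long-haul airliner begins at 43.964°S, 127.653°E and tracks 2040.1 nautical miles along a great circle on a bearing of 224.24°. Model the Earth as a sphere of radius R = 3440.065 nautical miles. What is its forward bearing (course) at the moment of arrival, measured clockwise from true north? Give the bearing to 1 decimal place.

final bearing 265.5°

Angular distance δ = d/R = 2040.1 / 3440.065 = 0.593041 rad.
Start latitude φ₁ = -0.767317 rad; initial bearing θ = 3.913726 rad.
Destination latitude: φ₂ = arcsin( sin φ₁ cos δ + cos φ₁ sin δ cos θ ) = arcsin(-0.863864) = -59.753°.
Then Δλ = atan2(-0.280652, 0.229545) = -0.885236 rad, from sin θ sin δ cos φ₁ over cos δ − sin φ₁ sin φ₂.
λ₂ = λ₁ + Δλ = 76.933°.
The forward bearing on arrival equals the back-azimuth from the destination plus 180°.
Back-azimuth from P₂ (-59.8°, 76.9°) to P₁ (-44.0°, 127.7°), with Δλ' = λ₁ − λ₂ = 50.7°: atan2( sin Δλ' cos φ₁ , cos φ₂ sin φ₁ − sin φ₂ cos φ₁ cos Δλ' ) = 85.5°.
Final bearing = (85.5° + 180°) mod 360° = 265.5°.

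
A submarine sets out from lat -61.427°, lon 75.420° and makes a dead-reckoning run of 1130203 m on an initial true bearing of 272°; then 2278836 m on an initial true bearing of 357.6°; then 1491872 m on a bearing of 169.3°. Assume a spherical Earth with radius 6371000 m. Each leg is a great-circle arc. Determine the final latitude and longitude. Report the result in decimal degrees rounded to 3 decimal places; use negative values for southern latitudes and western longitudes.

latitude -52.124°, longitude 58.040°

Apply the spherical direct solution leg by leg, carrying full precision between legs.
Leg 1: from (-61.427°, 75.420°), δ = 1130203/6371000 = 0.177398 rad, θ = 272° → φ = -59.483°, λ = 55.097°.
Leg 2: from (-59.483°, 55.097°), δ = 2278836/6371000 = 0.357689 rad, θ = 357.6° → φ = -39.001°, λ = 54.016°.
Leg 3: from (-39.001°, 54.016°), δ = 1491872/6371000 = 0.234166 rad, θ = 169.3° → φ = -52.124°, λ = 58.040°.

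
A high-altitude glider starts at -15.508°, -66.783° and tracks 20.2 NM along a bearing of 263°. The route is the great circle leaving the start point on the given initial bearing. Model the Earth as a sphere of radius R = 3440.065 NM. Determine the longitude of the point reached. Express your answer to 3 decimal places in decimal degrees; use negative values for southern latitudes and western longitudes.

longitude -67.130°

The arc subtends δ = 20.2/3440.065 = 0.005872 rad at the centre.
With φ₁ = -15.508° = -0.270666 rad and θ = 263° = 4.590216 rad:
sin φ₂ = sin φ₁ cos δ + cos φ₁ sin δ cos θ = (-0.267373)(0.999983) + (0.963593)(0.005872)(-0.121869) = -0.268058
φ₂ = asin(-0.268058) = -0.271377 rad = -15.549°.
For the longitude increment, Δλ = atan2( sin θ sin δ cos φ₁, cos δ − sin φ₁ sin φ₂ ) = atan2(-0.005616, 0.928311) = -0.347°.
λ₂ = λ₁ + Δλ = -67.130°.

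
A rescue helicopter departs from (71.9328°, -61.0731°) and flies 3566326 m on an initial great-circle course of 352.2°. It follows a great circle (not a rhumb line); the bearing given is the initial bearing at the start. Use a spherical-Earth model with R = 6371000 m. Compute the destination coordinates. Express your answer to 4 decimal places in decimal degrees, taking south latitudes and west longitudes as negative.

latitude 75.6382°, longitude 135.8166°

Angular distance δ = d/R = 3566326 / 6371000 = 0.559775 rad.
With φ₁ = 71.9328° = 1.255464 rad and θ = 352.2° = 6.147050 rad:
Applying the spherical law of cosines for sides, sin φ₂ = sin φ₁ cos δ + cos φ₁ sin δ cos θ = 0.968749, so φ₂ = 75.6382°.
Then Δλ = atan2(-0.022349, -0.073608) = -2.846812 rad, from sin θ sin δ cos φ₁ over cos δ − sin φ₁ sin φ₂.
λ₂ = -61.0731° + -163.1103° = -224.1834°, normalized to (−180°, 180°] → 135.8166°.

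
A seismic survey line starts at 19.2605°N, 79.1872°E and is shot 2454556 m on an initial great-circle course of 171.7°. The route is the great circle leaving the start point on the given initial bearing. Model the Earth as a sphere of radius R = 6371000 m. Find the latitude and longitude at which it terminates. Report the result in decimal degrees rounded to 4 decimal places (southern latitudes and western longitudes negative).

latitude -2.6007°, longitude 82.3003°

Angular distance δ = d/R = 2454556 / 6371000 = 0.385270 rad.
Converting: φ₁ = 0.336159 rad, θ = 2.996730 rad.
Destination latitude: φ₂ = arcsin( sin φ₁ cos δ + cos φ₁ sin δ cos θ ) = arcsin(-0.045375) = -2.6007°.
For the longitude increment, Δλ = atan2( sin θ sin δ cos φ₁, cos δ − sin φ₁ sin φ₂ ) = atan2(0.051214, 0.941665) = 3.1131°.
λ₂ = λ₁ + Δλ = 82.3003°.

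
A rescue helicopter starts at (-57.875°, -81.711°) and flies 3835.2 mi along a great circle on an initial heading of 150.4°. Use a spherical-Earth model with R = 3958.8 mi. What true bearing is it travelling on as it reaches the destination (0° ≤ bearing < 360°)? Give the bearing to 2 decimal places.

Central angle δ = d/R = 0.968778 rad.
Converting: φ₁ = -1.010109 rad, θ = 2.624975 rad.
sin φ₂ = sin φ₁ cos δ + cos φ₁ sin δ cos θ = (-0.846890)(0.566307) + (0.531768)(0.824195)(-0.869495) = -0.860682
φ₂ = asin(-0.860682) = -1.036608 rad = -59.393°.
Δλ = atan2( sin θ sin δ cos φ₁ , cos δ − sin φ₁ sin φ₂ ) = atan2(0.216485, -0.162596) = 2.214984 rad = 126.909°.
λ₂ = -81.711° + 126.909° = 45.198°.
The forward bearing on arrival equals the back-azimuth from the destination plus 180°.
Back-azimuth from P₂ (-59.39°, 45.20°) to P₁ (-57.88°, -81.71°), with Δλ' = λ₁ − λ₂ = -126.91°: atan2( sin Δλ' cos φ₁ , cos φ₂ sin φ₁ − sin φ₂ cos φ₁ cos Δλ' ) = 211.06°.
Final bearing = (211.06° + 180°) mod 360° = 31.06°.

final bearing 31.06°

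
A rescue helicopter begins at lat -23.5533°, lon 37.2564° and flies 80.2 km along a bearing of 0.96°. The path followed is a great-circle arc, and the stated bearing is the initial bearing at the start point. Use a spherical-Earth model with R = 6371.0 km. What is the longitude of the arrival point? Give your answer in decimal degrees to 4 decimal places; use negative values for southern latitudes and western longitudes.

longitude 37.2695°

Central angle δ = d/R = 0.012588 rad.
Start latitude φ₁ = -0.411083 rad; initial bearing θ = 0.016755 rad.
Destination latitude: φ₂ = arcsin( sin φ₁ cos δ + cos φ₁ sin δ cos θ ) = arcsin(-0.388033) = -22.8321°.
For the longitude increment, Δλ = atan2( sin θ sin δ cos φ₁, cos δ − sin φ₁ sin φ₂ ) = atan2(0.000193, 0.844862) = 0.0131°.
Hence λ₂ = 37.2564° + 0.0131° = 37.2695°.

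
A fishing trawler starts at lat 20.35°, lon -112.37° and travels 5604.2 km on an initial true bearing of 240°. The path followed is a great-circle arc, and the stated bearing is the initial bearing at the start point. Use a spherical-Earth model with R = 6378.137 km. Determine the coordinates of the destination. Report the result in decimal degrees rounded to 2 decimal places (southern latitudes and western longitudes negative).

latitude -7.99°, longitude -154.69°

δ = 5604.2/6378.137 = 0.878658 rad (50.3434°).
Start latitude φ₁ = 0.355175 rad; initial bearing θ = 4.188790 rad.
Destination latitude: φ₂ = arcsin( sin φ₁ cos δ + cos φ₁ sin δ cos θ ) = arcsin(-0.138984) = -7.99°.
For the longitude increment, Δλ = atan2( sin θ sin δ cos φ₁, cos δ − sin φ₁ sin φ₂ ) = atan2(-0.625124, 0.686517) = -42.32°.
λ₂ = λ₁ + Δλ = -154.69°.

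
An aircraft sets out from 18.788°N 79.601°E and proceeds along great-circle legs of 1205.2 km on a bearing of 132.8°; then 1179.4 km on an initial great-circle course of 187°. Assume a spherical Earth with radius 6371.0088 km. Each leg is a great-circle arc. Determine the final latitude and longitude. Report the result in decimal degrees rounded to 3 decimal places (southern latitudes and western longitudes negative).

latitude 0.737°, longitude 86.403°

Apply the spherical direct solution leg by leg, carrying full precision between legs.
Leg 1: from (18.788°, 79.601°), δ = 1205.2/6371.0088 = 0.189169 rad, θ = 132.8° → φ = 11.266°, λ = 87.688°.
Leg 2: from (11.266°, 87.688°), δ = 1179.4/6371.0088 = 0.185120 rad, θ = 187° → φ = 0.737°, λ = 86.403°.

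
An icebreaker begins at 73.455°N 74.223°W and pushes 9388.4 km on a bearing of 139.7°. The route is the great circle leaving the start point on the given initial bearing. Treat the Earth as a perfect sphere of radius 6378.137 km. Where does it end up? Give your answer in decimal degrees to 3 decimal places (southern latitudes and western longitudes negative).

Angular distance δ = d/R = 9388.4 / 6378.137 = 1.471966 rad.
Start latitude φ₁ = 1.282032 rad; initial bearing θ = 2.438225 rad.
sin φ₂ = sin φ₁ cos δ + cos φ₁ sin δ cos θ = (0.958596)(0.098670) + (0.284768)(0.995120)(-0.762668) = -0.121540
φ₂ = asin(-0.121540) = -0.121841 rad = -6.981°.
Then Δλ = atan2(0.183286, 0.215177) = 0.705534 rad, from sin θ sin δ cos φ₁ over cos δ − sin φ₁ sin φ₂.
λ₂ = λ₁ + Δλ = -33.799°.

latitude -6.981°, longitude -33.799°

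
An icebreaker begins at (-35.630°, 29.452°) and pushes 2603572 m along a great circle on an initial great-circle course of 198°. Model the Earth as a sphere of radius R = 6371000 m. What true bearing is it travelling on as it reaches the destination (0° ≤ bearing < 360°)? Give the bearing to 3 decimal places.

final bearing 207.726°

Angular distance δ = d/R = 2603572 / 6371000 = 0.408660 rad.
Converting: φ₁ = -0.621861 rad, θ = 3.455752 rad.
Destination latitude: φ₂ = arcsin( sin φ₁ cos δ + cos φ₁ sin δ cos θ ) = arcsin(-0.841759) = -57.326°.
Then Δλ = atan2(-0.099809, 0.427289) = -0.229472 rad, from sin θ sin δ cos φ₁ over cos δ − sin φ₁ sin φ₂.
λ₂ = λ₁ + Δλ = 16.304°.
The forward bearing on arrival equals the back-azimuth from the destination plus 180°.
Back-azimuth from P₂ (-57.326°, 16.304°) to P₁ (-35.630°, 29.452°), with Δλ' = λ₁ − λ₂ = 13.148°: atan2( sin Δλ' cos φ₁ , cos φ₂ sin φ₁ − sin φ₂ cos φ₁ cos Δλ' ) = 27.726°.
Final bearing = (27.726° + 180°) mod 360° = 207.726°.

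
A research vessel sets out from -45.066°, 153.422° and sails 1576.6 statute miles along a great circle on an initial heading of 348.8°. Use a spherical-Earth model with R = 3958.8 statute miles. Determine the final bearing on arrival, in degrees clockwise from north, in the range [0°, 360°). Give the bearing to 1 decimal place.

final bearing 351.5°

δ = 1576.6/3958.8 = 0.398252 rad (22.8182°).
Start latitude φ₁ = -0.786550 rad; initial bearing θ = 6.087708 rad.
Destination latitude: φ₂ = arcsin( sin φ₁ cos δ + cos φ₁ sin δ cos θ ) = arcsin(-0.383830) = -22.571°.
Then Δλ = atan2(-0.053202, 0.650019) = -0.081665 rad, from sin θ sin δ cos φ₁ over cos δ − sin φ₁ sin φ₂.
Hence λ₂ = 153.422° + -4.679° = 148.743°.
The forward bearing on arrival equals the back-azimuth from the destination plus 180°.
Back-azimuth from P₂ (-22.6°, 148.7°) to P₁ (-45.1°, 153.4°), with Δλ' = λ₁ − λ₂ = 4.7°: atan2( sin Δλ' cos φ₁ , cos φ₂ sin φ₁ − sin φ₂ cos φ₁ cos Δλ' ) = 171.5°.
Final bearing = (171.5° + 180°) mod 360° = 351.5°.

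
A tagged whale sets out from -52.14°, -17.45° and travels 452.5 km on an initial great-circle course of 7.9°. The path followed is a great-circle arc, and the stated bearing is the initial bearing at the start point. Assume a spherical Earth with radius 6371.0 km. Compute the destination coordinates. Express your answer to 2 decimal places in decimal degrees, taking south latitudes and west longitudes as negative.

Central angle δ = d/R = 0.071025 rad.
With φ₁ = -52.14° = -0.910015 rad and θ = 7.9° = 0.137881 rad:
Applying the spherical law of cosines for sides, sin φ₂ = sin φ₁ cos δ + cos φ₁ sin δ cos θ = -0.744382, so φ₂ = -48.11°.
For the longitude increment, Δλ = atan2( sin θ sin δ cos φ₁, cos δ − sin φ₁ sin φ₂ ) = atan2(0.005986, 0.409780) = 0.84°.
Hence λ₂ = -17.45° + 0.84° = -16.61°.

latitude -48.11°, longitude -16.61°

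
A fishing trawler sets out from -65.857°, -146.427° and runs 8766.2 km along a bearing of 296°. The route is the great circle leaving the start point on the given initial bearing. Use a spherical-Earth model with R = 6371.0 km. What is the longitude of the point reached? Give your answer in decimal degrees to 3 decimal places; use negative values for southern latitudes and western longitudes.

Central angle δ = d/R = 1.375954 rad.
Start latitude φ₁ = -1.149421 rad; initial bearing θ = 5.166175 rad.
Applying the spherical law of cosines for sides, sin φ₂ = sin φ₁ cos δ + cos φ₁ sin δ cos θ = -0.000769, so φ₂ = -0.044°.
For the longitude increment, Δλ = atan2( sin θ sin δ cos φ₁, cos δ − sin φ₁ sin φ₂ ) = atan2(-0.360665, 0.192911) = -61.859°.
λ₂ = -146.427° + -61.859° = -208.286°, normalized to (−180°, 180°] → 151.714°.

longitude 151.714°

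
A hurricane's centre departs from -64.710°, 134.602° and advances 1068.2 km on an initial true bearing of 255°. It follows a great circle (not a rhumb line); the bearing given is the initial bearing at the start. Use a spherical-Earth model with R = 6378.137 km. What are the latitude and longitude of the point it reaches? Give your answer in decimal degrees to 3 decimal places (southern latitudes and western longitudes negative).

Angular distance δ = d/R = 1068.2 / 6378.137 = 0.167478 rad.
Converting: φ₁ = -1.129403 rad, θ = 4.450590 rad.
Applying the spherical law of cosines for sides, sin φ₂ = sin φ₁ cos δ + cos φ₁ sin δ cos θ = -0.909938, so φ₂ = -65.497°.
For the longitude increment, Δλ = atan2( sin θ sin δ cos φ₁, cos δ − sin φ₁ sin φ₂ ) = atan2(-0.068786, 0.163282) = -22.844°.
λ₂ = λ₁ + Δλ = 111.758°.

latitude -65.497°, longitude 111.758°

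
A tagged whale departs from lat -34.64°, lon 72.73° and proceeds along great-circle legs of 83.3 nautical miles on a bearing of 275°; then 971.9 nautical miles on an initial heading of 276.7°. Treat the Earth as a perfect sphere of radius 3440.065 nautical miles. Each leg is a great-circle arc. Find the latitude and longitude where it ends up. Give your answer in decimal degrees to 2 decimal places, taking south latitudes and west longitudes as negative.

latitude -31.15°, longitude 52.18°

Apply the spherical direct solution leg by leg, carrying full precision between legs.
Leg 1: from (-34.64°, 72.73°), δ = 83.3/3440.065 = 0.024215 rad, θ = 275° → φ = -34.51°, λ = 71.05°.
Leg 2: from (-34.51°, 71.05°), δ = 971.9/3440.065 = 0.282524 rad, θ = 276.7° → φ = -31.15°, λ = 52.18°.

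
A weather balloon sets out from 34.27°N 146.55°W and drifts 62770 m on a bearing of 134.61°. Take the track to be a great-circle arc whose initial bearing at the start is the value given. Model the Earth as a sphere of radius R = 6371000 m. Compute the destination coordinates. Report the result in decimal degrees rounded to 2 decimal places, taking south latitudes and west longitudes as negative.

Central angle δ = d/R = 0.009852 rad.
Converting: φ₁ = 0.598124 rad, θ = 2.349388 rad.
sin φ₂ = sin φ₁ cos δ + cos φ₁ sin δ cos θ = (0.563093)(0.999951) + (0.826393)(0.009852)(-0.702277) = 0.557348
φ₂ = asin(0.557348) = 0.591189 rad = 33.87°.
Δλ = atan2( sin θ sin δ cos φ₁ , cos δ − sin φ₁ sin φ₂ ) = atan2(0.005796, 0.686112) = 0.008448 rad = 0.48°.
λ₂ = -146.55° + 0.48° = -146.07°.

latitude 33.87°, longitude -146.07°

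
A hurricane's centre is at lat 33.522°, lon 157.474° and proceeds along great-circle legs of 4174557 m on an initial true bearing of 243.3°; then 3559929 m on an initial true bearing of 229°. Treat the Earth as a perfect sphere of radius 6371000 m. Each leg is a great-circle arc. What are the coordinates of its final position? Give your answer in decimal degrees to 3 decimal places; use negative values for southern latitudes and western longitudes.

latitude -9.342°, longitude 99.721°

Apply the spherical direct solution leg by leg, carrying full precision between legs.
Leg 1: from (33.522°, 157.474°), δ = 4174557/6371000 = 0.655244 rad, θ = 243.3° → φ = 12.101°, λ = 123.643°.
Leg 2: from (12.101°, 123.643°), δ = 3559929/6371000 = 0.558771 rad, θ = 229° → φ = -9.342°, λ = 99.721°.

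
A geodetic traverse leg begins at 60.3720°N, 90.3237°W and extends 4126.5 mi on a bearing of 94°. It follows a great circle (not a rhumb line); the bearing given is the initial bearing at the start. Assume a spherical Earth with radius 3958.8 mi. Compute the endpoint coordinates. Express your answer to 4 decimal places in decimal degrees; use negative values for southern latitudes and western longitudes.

latitude 24.1094°, longitude -19.6193°

Angular distance δ = d/R = 4126.5 / 3958.8 = 1.042361 rad.
Converting: φ₁ = 1.053690 rad, θ = 1.640609 rad.
sin φ₂ = sin φ₁ cos δ + cos φ₁ sin δ cos θ = (0.869253)(0.504182) + (0.494367)(0.863597)(-0.069756) = 0.408481
φ₂ = asin(0.408481) = 0.420789 rad = 24.1094°.
Then Δλ = atan2(0.425894, 0.149109) = 1.234025 rad, from sin θ sin δ cos φ₁ over cos δ − sin φ₁ sin φ₂.
λ₂ = -90.3237° + 70.7044° = -19.6193°.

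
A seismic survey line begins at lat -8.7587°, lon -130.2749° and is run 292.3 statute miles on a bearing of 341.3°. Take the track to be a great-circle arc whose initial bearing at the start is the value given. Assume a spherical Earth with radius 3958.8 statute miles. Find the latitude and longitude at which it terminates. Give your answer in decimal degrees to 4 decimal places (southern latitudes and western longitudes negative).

latitude -4.7495°, longitude -131.6348°

The arc subtends δ = 292.3/3958.8 = 0.073836 rad at the centre.
With φ₁ = -8.7587° = -0.152868 rad and θ = 341.3° = 5.956809 rad:
Applying the spherical law of cosines for sides, sin φ₂ = sin φ₁ cos δ + cos φ₁ sin δ cos θ = -0.082799, so φ₂ = -4.7495°.
Then Δλ = atan2(-0.023375, 0.984667) = -0.023735 rad, from sin θ sin δ cos φ₁ over cos δ − sin φ₁ sin φ₂.
Hence λ₂ = -130.2749° + -1.3599° = -131.6348°.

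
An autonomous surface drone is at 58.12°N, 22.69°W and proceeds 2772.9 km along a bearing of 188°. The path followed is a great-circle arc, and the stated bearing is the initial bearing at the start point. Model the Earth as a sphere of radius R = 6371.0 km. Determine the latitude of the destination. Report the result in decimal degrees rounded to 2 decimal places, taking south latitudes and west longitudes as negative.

δ = 2772.9/6371 = 0.435238 rad (24.9373°).
Converting: φ₁ = 1.014385 rad, θ = 3.281219 rad.
sin φ₂ = sin φ₁ cos δ + cos φ₁ sin δ cos θ = (0.849156)(0.906770) + (0.528142)(0.421626)(-0.990268) = 0.549478
φ₂ = asin(0.549478) = 0.581739 rad = 33.33°.
Δλ = atan2( sin θ sin δ cos φ₁ , cos δ − sin φ₁ sin φ₂ ) = atan2(-0.030991, 0.440177) = -0.070289 rad = -4.03°.
Hence λ₂ = -22.69° + -4.03° = -26.72°.

latitude 33.33°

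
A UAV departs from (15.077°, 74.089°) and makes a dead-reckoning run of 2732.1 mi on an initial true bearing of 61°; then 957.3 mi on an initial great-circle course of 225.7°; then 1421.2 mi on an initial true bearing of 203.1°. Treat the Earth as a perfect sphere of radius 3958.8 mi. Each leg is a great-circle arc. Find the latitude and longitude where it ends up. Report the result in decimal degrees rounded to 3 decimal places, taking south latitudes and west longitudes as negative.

latitude 0.774°, longitude 95.637°

Apply the spherical direct solution leg by leg, carrying full precision between legs.
Leg 1: from (15.077°, 74.089°), δ = 2732.1/3958.8 = 0.690133 rad, θ = 61° → φ = 29.909°, λ = 114.058°.
Leg 2: from (29.909°, 114.058°), δ = 957.3/3958.8 = 0.241816 rad, θ = 225.7° → φ = 19.824°, λ = 103.561°.
Leg 3: from (19.824°, 103.561°), δ = 1421.2/3958.8 = 0.358998 rad, θ = 203.1° → φ = 0.774°, λ = 95.637°.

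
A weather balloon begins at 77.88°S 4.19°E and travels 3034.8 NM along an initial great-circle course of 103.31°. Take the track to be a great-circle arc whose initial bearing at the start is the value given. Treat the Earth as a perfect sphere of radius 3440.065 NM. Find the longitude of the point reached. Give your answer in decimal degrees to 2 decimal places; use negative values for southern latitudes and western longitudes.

longitude 97.27°

Angular distance δ = d/R = 3034.8 / 3440.065 = 0.882193 rad.
With φ₁ = -77.88° = -1.359262 rad and θ = 103.31° = 1.803100 rad:
sin φ₂ = sin φ₁ cos δ + cos φ₁ sin δ cos θ = (-0.977710)(0.635460) + (0.209960)(0.772134)(-0.230220) = -0.658618
φ₂ = asin(-0.658618) = -0.718980 rad = -41.19°.
Then Δλ = atan2(0.157762, -0.008478) = 1.624481 rad, from sin θ sin δ cos φ₁ over cos δ − sin φ₁ sin φ₂.
λ₂ = 4.19° + 93.08° = 97.27°.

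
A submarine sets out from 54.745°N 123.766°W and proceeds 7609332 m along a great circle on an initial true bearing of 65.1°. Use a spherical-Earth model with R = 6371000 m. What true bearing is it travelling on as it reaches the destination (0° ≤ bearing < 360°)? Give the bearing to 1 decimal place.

The arc subtends δ = 7609332/6371000 = 1.194370 rad at the centre.
With φ₁ = 54.745° = 0.955480 rad and θ = 65.1° = 1.136209 rad:
Applying the spherical law of cosines for sides, sin φ₂ = sin φ₁ cos δ + cos φ₁ sin δ cos θ = 0.526191, so φ₂ = 31.748°.
Δλ = atan2( sin θ sin δ cos φ₁ , cos δ − sin φ₁ sin φ₂ ) = atan2(0.486903, -0.062084) = 1.697620 rad = 97.266°.
Hence λ₂ = -123.766° + 97.266° = -26.500°.
The forward bearing on arrival equals the back-azimuth from the destination plus 180°.
Back-azimuth from P₂ (31.7°, -26.5°) to P₁ (54.7°, -123.8°), with Δλ' = λ₁ − λ₂ = -97.3°: atan2( sin Δλ' cos φ₁ , cos φ₂ sin φ₁ − sin φ₂ cos φ₁ cos Δλ' ) = 322.0°.
Final bearing = (322.0° + 180°) mod 360° = 142.0°.

final bearing 142.0°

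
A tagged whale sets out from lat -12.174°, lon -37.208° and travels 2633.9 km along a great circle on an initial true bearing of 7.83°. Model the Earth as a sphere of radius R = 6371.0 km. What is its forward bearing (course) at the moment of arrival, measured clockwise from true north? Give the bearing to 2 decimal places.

Angular distance δ = d/R = 2633.9 / 6371 = 0.413420 rad.
With φ₁ = -12.174° = -0.212476 rad and θ = 7.83° = 0.136659 rad:
Applying the spherical law of cosines for sides, sin φ₂ = sin φ₁ cos δ + cos φ₁ sin δ cos θ = 0.195933, so φ₂ = 11.299°.
For the longitude increment, Δλ = atan2( sin θ sin δ cos φ₁, cos δ − sin φ₁ sin φ₂ ) = atan2(0.053500, 0.957071) = 3.200°.
λ₂ = λ₁ + Δλ = -34.008°.
The forward bearing on arrival equals the back-azimuth from the destination plus 180°.
Back-azimuth from P₂ (11.30°, -34.01°) to P₁ (-12.17°, -37.21°), with Δλ' = λ₁ − λ₂ = -3.20°: atan2( sin Δλ' cos φ₁ , cos φ₂ sin φ₁ − sin φ₂ cos φ₁ cos Δλ' ) = 187.81°.
Final bearing = (187.81° + 180°) mod 360° = 7.81°.

final bearing 7.81°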